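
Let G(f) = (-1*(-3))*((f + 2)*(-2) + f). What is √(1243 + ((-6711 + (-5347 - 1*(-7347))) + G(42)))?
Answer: I*√3606 ≈ 60.05*I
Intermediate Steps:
G(f) = -12 - 3*f (G(f) = 3*((2 + f)*(-2) + f) = 3*((-4 - 2*f) + f) = 3*(-4 - f) = -12 - 3*f)
√(1243 + ((-6711 + (-5347 - 1*(-7347))) + G(42))) = √(1243 + ((-6711 + (-5347 - 1*(-7347))) + (-12 - 3*42))) = √(1243 + ((-6711 + (-5347 + 7347)) + (-12 - 126))) = √(1243 + ((-6711 + 2000) - 138)) = √(1243 + (-4711 - 138)) = √(1243 - 4849) = √(-3606) = I*√3606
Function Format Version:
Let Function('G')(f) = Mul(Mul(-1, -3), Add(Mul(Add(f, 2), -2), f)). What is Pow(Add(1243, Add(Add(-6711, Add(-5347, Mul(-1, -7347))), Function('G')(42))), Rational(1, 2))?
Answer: Mul(I, Pow(3606, Rational(1, 2))) ≈ Mul(60.050, I)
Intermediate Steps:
Function('G')(f) = Add(-12, Mul(-3, f)) (Function('G')(f) = Mul(3, Add(Mul(Add(2, f), -2), f)) = Mul(3, Add(Add(-4, Mul(-2, f)), f)) = Mul(3, Add(-4, Mul(-1, f))) = Add(-12, Mul(-3, f)))
Pow(Add(1243, Add(Add(-6711, Add(-5347, Mul(-1, -7347))), Function('G')(42))), Rational(1, 2)) = Pow(Add(1243, Add(Add(-6711, Add(-5347, Mul(-1, -7347))), Add(-12, Mul(-3, 42)))), Rational(1, 2)) = Pow(Add(1243, Add(Add(-6711, Add(-5347, 7347)), Add(-12, -126))), Rational(1, 2)) = Pow(Add(1243, Add(Add(-6711, 2000), -138)), Rational(1, 2)) = Pow(Add(1243, Add(-4711, -138)), Rational(1, 2)) = Pow(Add(1243, -4849), Rational(1, 2)) = Pow(-3606, Rational(1, 2)) = Mul(I, Pow(3606, Rational(1, 2)))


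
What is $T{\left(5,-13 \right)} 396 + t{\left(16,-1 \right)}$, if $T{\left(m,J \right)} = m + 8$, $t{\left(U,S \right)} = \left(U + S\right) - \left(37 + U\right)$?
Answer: $5110$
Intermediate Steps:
$t{\left(U,S \right)} = -37 + S$ ($t{\left(U,S \right)} = \left(S + U\right) - \left(37 + U\right) = -37 + S$)
$T{\left(m,J \right)} = 8 + m$
$T{\left(5,-13 \right)} 396 + t{\left(16,-1 \right)} = \left(8 + 5\right) 396 - 38 = 13 \cdot 396 - 38 = 5148 - 38 = 5110$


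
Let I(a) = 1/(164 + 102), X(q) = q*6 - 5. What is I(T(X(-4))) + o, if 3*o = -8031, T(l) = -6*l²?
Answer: -712081/266 ≈ -2677.0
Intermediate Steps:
X(q) = -5 + 6*q (X(q) = 6*q - 5 = -5 + 6*q)
o = -2677 (o = (⅓)*(-8031) = -2677)
I(a) = 1/266
I(T(X(-4))) + o = 1/266 - 2677 = -712081/266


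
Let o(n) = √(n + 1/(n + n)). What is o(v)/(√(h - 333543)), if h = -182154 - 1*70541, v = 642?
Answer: -I*√155124207960942/376364796 ≈ -0.033093*I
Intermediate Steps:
h = -252695 (h = -182154 - 70541 = -252695)
o(n) = √(n + 1/(2*n))
o(v)/(√(h - 333543)) = (√(2/642 + 4*642)/2)/(√(-252695 - 333543)) = (√(2*(1/642) + 2568)/2)/(√(-586238)) = (√(1/321 + 2568)/2)/((I*√586238)) = (√(824329/321)/2)*(-I*√586238/586238) = ((√264609609/321)/2)*(-I*√586238/586238) = (√264609609/642)*(-I*√586238/586238) = -I*√155124207960942/376364796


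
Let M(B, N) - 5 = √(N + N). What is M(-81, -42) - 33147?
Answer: -33142 + 2*I*√21 ≈ -33142.0 + 9.1651*I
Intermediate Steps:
M(B, N) = 5 + √2*√N (M(B, N) = 5 + √(N + N) = 5 + √(2*N) = 5 + √2*√N)
M(-81, -42) - 33147 = (5 + √2*√(-42)) - 33147 = (5 + √2*(I*√42)) - 33147 = (5 + 2*I*√21) - 33147 = -33142 + 2*I*√21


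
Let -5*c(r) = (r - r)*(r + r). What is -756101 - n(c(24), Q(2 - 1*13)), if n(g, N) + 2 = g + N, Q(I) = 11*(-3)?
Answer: -756066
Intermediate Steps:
c(r) = 0 (c(r) = -(r - r)*(r + r)/5 = -0*2*r = -1/5*0 = 0)
Q(I) = -33
n(g, N) = -2 + N + g (n(g, N) = -2 + (g + N) = -2 + (N + g) = -2 + N + g)
-756101 - n(c(24), Q(2 - 1*13)) = -756101 - (-2 - 33 + 0) = -756101 - 1*(-35) = -756101 + 35 = -756066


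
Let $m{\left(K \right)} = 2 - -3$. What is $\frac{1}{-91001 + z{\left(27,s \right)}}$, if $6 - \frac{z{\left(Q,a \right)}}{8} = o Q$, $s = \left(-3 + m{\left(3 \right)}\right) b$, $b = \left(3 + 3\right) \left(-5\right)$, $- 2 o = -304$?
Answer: $- \frac{1}{123785} \approx -8.0785 \cdot 10^{-6}$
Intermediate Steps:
$o = 152$ ($o = \left(- \frac{1}{2}\right) \left(-304\right) = 152$)
$b = -30$ ($b = 6 \left(-5\right) = -30$)
$m{\left(K \right)} = 5$ ($m{\left(K \right)} = 2 + 3 = 5$)
$s = -60$ ($s = \left(-3 + 5\right) \left(-30\right) = 2 \left(-30\right) = -60$)
$z{\left(Q,a \right)} = 48 - 1216 Q$ ($z{\left(Q,a \right)} = 48 - 8 \cdot 152 Q = 48 - 1216 Q$)
$\frac{1}{-91001 + z{\left(27,s \right)}} = \frac{1}{-91001 + \left(48 - 32832\right)} = \frac{1}{-91001 - 32784} = \frac{1}{-123785} = - \frac{1}{123785}$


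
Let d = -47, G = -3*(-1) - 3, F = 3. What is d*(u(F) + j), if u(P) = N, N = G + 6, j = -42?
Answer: 1692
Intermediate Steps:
G = 0 (G = 3 - 3 = 0)
N = 6 (N = 0 + 6 = 6)
u(P) = 6
d*(u(F) + j) = -47*(6 - 42) = -47*(-36) = 1692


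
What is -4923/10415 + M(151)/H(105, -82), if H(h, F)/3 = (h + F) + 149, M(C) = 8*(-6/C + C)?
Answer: 378924733/202873785 ≈ 1.8678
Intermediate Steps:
M(C) = -48/C + 8*C (M(C) = 8*(C - 6/C) = -48/C + 8*C)
H(h, F) = 447 + 3*F + 3*h (H(h, F) = 3*((h + F) + 149) = 3*((F + h) + 149) = 3*(149 + F + h) = 447 + 3*F + 3*h)
-4923/10415 + M(151)/H(105, -82) = -4923/10415 + (-48/151 + 8*151)/(447 + 3*(-82) + 3*105) = -4923*1/10415 + (-48*1/151 + 1208)/(447 - 246 + 315) = -4923/10415 + (-48/151 + 1208)/516 = -4923/10415 + (182360/151)*(1/516) = -4923/10415 + 45590/19479 = 378924733/202873785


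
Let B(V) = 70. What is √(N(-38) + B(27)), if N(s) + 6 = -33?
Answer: √31 ≈ 5.5678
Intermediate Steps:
N(s) = -39 (N(s) = -6 - 33 = -39)
√(N(-38) + B(27)) = √(-39 + 70) = √31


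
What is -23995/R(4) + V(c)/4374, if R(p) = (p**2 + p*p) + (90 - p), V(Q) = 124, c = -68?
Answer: -52469749/258066 ≈ -203.32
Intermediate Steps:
R(p) = 90 - p + 2*p**2 (R(p) = (p**2 + p**2) + (90 - p) = 2*p**2 + (90 - p) = 90 - p + 2*p**2)
-23995/R(4) + V(c)/4374 = -23995/(90 - 1*4 + 2*4**2) + 124/4374 = -23995/(90 - 4 + 2*16) + 124*(1/4374) = -23995/(90 - 4 + 32) + 62/2187 = -23995/118 + 62/2187 = -52469749/258066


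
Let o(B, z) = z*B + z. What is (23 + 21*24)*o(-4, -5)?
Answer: 7905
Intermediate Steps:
o(B, z) = z + B*z (o(B, z) = B*z + z = z + B*z)
(23 + 21*24)*o(-4, -5) = (23 + 21*24)*(-5*(1 - 4)) = (23 + 504)*(-5*(-3)) = 527*15 = 7905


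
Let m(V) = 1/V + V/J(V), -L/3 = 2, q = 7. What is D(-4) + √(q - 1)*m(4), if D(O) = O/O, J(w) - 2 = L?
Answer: 1 - 3*√6/4 ≈ -0.83712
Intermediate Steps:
L = -6 (L = -3*2 = -6)
J(w) = -4 (J(w) = 2 - 6 = -4)
D(O) = 1
m(V) = 1/V - V/4 (m(V) = 1/V + V/(-4) = 1/V + V*(-¼) = 1/V - V/4)
D(-4) + √(q - 1)*m(4) = 1 + √(7 - 1)*(1/4 - ¼*4) = 1 + √6*(¼ - 1) = 1 + √6*(-¾) = 1 - 3*√6/4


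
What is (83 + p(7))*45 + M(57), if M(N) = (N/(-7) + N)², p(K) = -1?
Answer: 297774/49 ≈ 6077.0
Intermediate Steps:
M(N) = 36*N²/49 (M(N) = (N*(-⅐) + N)² = (-N/7 + N)² = (6*N/7)² = 36*N²/49)
(83 + p(7))*45 + M(57) = (83 - 1)*45 + (36/49)*57² = 82*45 + (36/49)*3249 = 3690 + 116964/49 = 297774/49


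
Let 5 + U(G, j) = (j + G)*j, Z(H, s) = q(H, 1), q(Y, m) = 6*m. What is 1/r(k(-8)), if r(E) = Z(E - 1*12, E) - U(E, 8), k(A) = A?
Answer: 1/11 ≈ 0.090909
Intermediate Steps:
Z(H, s) = 6 (Z(H, s) = 6*1 = 6)
U(G, j) = -5 + j*(G + j) (U(G, j) = -5 + (j + G)*j = -5 + (G + j)*j = -5 + j*(G + j))
r(E) = -53 - 8*E (r(E) = 6 - (-5 + 8² + E*8) = 6 - (-5 + 64 + 8*E) = 6 - (59 + 8*E) = 6 + (-59 - 8*E) = -53 - 8*E)
1/r(k(-8)) = 1/(-53 - 8*(-8)) = 1/(-53 + 64) = 1/11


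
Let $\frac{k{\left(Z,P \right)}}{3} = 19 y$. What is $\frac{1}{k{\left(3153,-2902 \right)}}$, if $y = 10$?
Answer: $\frac{1}{570} \approx 0.0017544$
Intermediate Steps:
$k{\left(Z,P \right)} = 570$ ($k{\left(Z,P \right)} = 3 \cdot 19 \cdot 10 = 3 \cdot 190 = 570$)
$\frac{1}{k{\left(3153,-2902 \right)}} = \frac{1}{570}$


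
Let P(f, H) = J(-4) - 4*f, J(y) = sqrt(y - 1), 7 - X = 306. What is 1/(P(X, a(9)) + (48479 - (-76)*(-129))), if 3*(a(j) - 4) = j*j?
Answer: 39871/1589696646 - I*sqrt(5)/1589696646 ≈ 2.5081e-5 - 1.4066e-9*I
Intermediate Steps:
a(j) = 4 + j**2/3 (a(j) = 4 + (j*j)/3 = 4 + j**2/3)
X = -299 (X = 7 - 1*306 = 7 - 306 = -299)
J(y) = sqrt(-1 + y)
P(f, H) = -4*f + I*sqrt(5) (P(f, H) = sqrt(-1 - 4) - 4*f = sqrt(-5) - 4*f = I*sqrt(5) - 4*f = -4*f + I*sqrt(5))
1/(P(X, a(9)) + (48479 - (-76)*(-129))) = 1/((-4*(-299) + I*sqrt(5)) + (48479 - (-76)*(-129))) = 1/((1196 + I*sqrt(5)) + (48479 - 1*9804)) = 1/((1196 + I*sqrt(5)) + (48479 - 9804)) = 1/((1196 + I*sqrt(5)) + 38675) = 1/(39871 + I*sqrt(5))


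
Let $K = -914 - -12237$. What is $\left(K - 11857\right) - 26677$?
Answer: $-27211$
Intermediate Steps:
$K = 11323$ ($K = -914 + 12237 = 11323$)
$\left(K - 11857\right) - 26677 = \left(11323 - 11857\right) - 26677 = -534 - 26677 = -27211$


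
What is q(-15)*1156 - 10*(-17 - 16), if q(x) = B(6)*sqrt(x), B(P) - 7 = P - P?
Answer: 330 + 8092*I*sqrt(15) ≈ 330.0 + 31340.0*I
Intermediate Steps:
B(P) = 7 (B(P) = 7 + (P - P) = 7 + 0 = 7)
q(x) = 7*sqrt(x)
q(-15)*1156 - 10*(-17 - 16) = (7*sqrt(-15))*1156 - 10*(-17 - 16) = (7*(I*sqrt(15)))*1156 - 10*(-33) = (7*I*sqrt(15))*1156 + 330 = 8092*I*sqrt(15) + 330 = 330 + 8092*I*sqrt(15)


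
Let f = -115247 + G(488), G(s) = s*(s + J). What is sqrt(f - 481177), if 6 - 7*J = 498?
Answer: 2*I*sqrt(4809098)/7 ≈ 626.56*I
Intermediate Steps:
J = -492/7 (J = 6/7 - 1/7*498 = 6/7 - 498/7 = -492/7 ≈ -70.286)
G(s) = s*(-492/7 + s) (G(s) = s*(s - 492/7) = s*(-492/7 + s))
f = 620183/7 (f = -115247 + (1/7)*488*(-492 + 7*488) = -115247 + (1/7)*488*(-492 + 3416) = -115247 + (1/7)*488*2924 = -115247 + 1426912/7 = 620183/7 ≈ 88598.)
sqrt(f - 481177) = sqrt(620183/7 - 481177) = sqrt(-2748056/7) = 2*I*sqrt(4809098)/7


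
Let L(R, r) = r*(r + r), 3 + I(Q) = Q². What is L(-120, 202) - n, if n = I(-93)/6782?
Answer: 276728405/3391 ≈ 81607.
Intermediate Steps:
I(Q) = -3 + Q²
L(R, r) = 2*r² (L(R, r) = r*(2*r) = 2*r²)
n = 4323/3391 (n = (-3 + (-93)²)/6782 = (-3 + 8649)*(1/6782) = 8646*(1/6782) = 4323/3391 ≈ 1.2748)
L(-120, 202) - n = 2*202² - 1*4323/3391 = 2*40804 - 4323/3391 = 81608 - 4323/3391 = 276728405/3391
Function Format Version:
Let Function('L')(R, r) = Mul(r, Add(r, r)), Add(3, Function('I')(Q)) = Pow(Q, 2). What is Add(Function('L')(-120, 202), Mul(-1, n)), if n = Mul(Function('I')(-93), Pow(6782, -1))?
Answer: Rational(276728405, 3391) ≈ 81607.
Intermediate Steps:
Function('I')(Q) = Add(-3, Pow(Q, 2))
Function('L')(R, r) = Mul(2, Pow(r, 2)) (Function('L')(R, r) = Mul(r, Mul(2, r)) = Mul(2, Pow(r, 2)))
n = Rational(4323, 3391) (n = Mul(Add(-3, Pow(-93, 2)), Pow(6782, -1)) = Mul(Add(-3, 8649), Rational(1, 6782)) = Mul(8646, Rational(1, 6782)) = Rational(4323, 3391) ≈ 1.2748)
Add(Function('L')(-120, 202), Mul(-1, n)) = Add(Mul(2, Pow(202, 2)), Mul(-1, Rational(4323, 3391))) = Add(Mul(2, 40804), Rational(-4323, 3391)) = Add(81608, Rational(-4323, 3391)) = Rational(276728405, 3391)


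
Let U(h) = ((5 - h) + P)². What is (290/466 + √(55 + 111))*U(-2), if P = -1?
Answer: 5220/233 + 36*√166 ≈ 486.23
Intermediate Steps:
U(h) = (4 - h)² (U(h) = ((5 - h) - 1)² = (4 - h)²)
(290/466 + √(55 + 111))*U(-2) = (290/466 + √(55 + 111))*(-4 - 2)² = (290*(1/466) + √166)*(-6)² = (145/233 + √166)*36 = 5220/233 + 36*√166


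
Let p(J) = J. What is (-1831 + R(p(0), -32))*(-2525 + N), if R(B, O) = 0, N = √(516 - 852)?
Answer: 4623275 - 7324*I*√21 ≈ 4.6233e+6 - 33563.0*I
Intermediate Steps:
N = 4*I*√21 (N = √(-336) = 4*I*√21 ≈ 18.33*I)
(-1831 + R(p(0), -32))*(-2525 + N) = (-1831 + 0)*(-2525 + 4*I*√21) = -1831*(-2525 + 4*I*√21) = 4623275 - 7324*I*√21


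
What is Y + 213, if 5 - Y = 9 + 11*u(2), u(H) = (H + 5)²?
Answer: -330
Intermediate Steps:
u(H) = (5 + H)²
Y = -543 (Y = 5 - (9 + 11*(5 + 2)²) = 5 - (9 + 11*7²) = 5 - (9 + 11*49) = 5 - (9 + 539) = 5 - 1*548 = 5 - 548 = -543)
Y + 213 = -543 + 213 = -330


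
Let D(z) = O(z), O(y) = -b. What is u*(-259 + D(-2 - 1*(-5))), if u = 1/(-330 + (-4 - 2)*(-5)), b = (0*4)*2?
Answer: 259/300 ≈ 0.86333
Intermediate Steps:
b = 0 (b = 0*2 = 0)
O(y) = 0 (O(y) = -1*0 = 0)
D(z) = 0
u = -1/300 (u = 1/(-330 - 6*(-5)) = 1/(-330 + 30) = 1/(-300) = -1/300 ≈ -0.0033333)
u*(-259 + D(-2 - 1*(-5))) = -(-259 + 0)/300 = -1/300*(-259) = 259/300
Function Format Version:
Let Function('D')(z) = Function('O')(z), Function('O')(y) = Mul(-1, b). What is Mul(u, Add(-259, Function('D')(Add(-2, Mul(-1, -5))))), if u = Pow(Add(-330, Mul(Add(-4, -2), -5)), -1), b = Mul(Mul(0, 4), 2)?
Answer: Rational(259, 300) ≈ 0.86333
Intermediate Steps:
b = 0 (b = Mul(0, 2) = 0)
Function('O')(y) = 0 (Function('O')(y) = Mul(-1, 0) = 0)
Function('D')(z) = 0
u = Rational(-1, 300) (u = Pow(Add(-330, Mul(-6, -5)), -1) = Pow(Add(-330, 30), -1) = Pow(-300, -1) = Rational(-1, 300) ≈ -0.0033333)
Mul(u, Add(-259, Function('D')(Add(-2, Mul(-1, -5))))) = Mul(Rational(-1, 300), Add(-259, 0)) = Mul(Rational(-1, 300), -259) = Rational(259, 300)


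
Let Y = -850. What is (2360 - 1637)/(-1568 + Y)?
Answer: -241/806 ≈ -0.29901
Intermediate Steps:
(2360 - 1637)/(-1568 + Y) = (2360 - 1637)/(-1568 - 850) = 723/(-2418) = 723*(-1/2418) = -241/806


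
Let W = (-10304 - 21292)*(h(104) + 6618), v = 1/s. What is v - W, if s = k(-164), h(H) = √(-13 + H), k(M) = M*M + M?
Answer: 5589723432097/26732 + 31596*√91 ≈ 2.0940e+8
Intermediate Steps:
k(M) = M + M² (k(M) = M² + M = M + M²)
s = 26732 (s = -164*(1 - 164) = -164*(-163) = 26732)
v = 1/26732 ≈ 3.7408e-5
W = -209102328 - 31596*√91 (W = (-10304 - 21292)*(√(-13 + 104) + 6618) = -31596*(√91 + 6618) = -31596*(6618 + √91) = -209102328 - 31596*√91 ≈ -2.0940e+8)
v - W = 1/26732 - (-209102328 - 31596*√91) = 1/26732 + (209102328 + 31596*√91) = 5589723432097/26732 + 31596*√91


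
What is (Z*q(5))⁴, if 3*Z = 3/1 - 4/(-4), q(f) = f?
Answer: 160000/81 ≈ 1975.3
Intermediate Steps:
Z = 4/3 (Z = (3/1 - 4/(-4))/3 = (3*1 - 4*(-¼))/3 = (3 + 1)/3 = (⅓)*4 = 4/3 ≈ 1.3333)
(Z*q(5))⁴ = ((4/3)*5)⁴ = (20/3)⁴ = 160000/81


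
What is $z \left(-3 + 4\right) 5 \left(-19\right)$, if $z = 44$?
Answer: $-4180$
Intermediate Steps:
$z \left(-3 + 4\right) 5 \left(-19\right) = 44 \left(-3 + 4\right) 5 \left(-19\right) = 44 \cdot 1 \cdot 5 \left(-19\right) = 44 \cdot 5 \left(-19\right) = 220 \left(-19\right) = -4180$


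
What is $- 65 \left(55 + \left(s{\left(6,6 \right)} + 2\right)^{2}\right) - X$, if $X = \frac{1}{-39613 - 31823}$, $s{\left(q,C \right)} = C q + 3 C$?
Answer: $- \frac{14816897939}{71436} \approx -2.0742 \cdot 10^{5}$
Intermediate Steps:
$s{\left(q,C \right)} = 3 C + C q$
$X = - \frac{1}{71436}$ ($X = \frac{1}{-71436} = - \frac{1}{71436} \approx -1.3999 \cdot 10^{-5}$)
$- 65 \left(55 + \left(s{\left(6,6 \right)} + 2\right)^{2}\right) - X = - 65 \left(55 + \left(6 \left(3 + 6\right) + 2\right)^{2}\right) - - \frac{1}{71436} = - 65 \left(55 + \left(6 \cdot 9 + 2\right)^{2}\right) + \frac{1}{71436} = - 65 \left(55 + \left(54 + 2\right)^{2}\right) + \frac{1}{71436} = - 65 \left(55 + 56^{2}\right) + \frac{1}{71436} = - 65 \left(55 + 3136\right) + \frac{1}{71436} = \left(-65\right) 3191 + \frac{1}{71436} = -207415 + \frac{1}{71436} = - \frac{14816897939}{71436}$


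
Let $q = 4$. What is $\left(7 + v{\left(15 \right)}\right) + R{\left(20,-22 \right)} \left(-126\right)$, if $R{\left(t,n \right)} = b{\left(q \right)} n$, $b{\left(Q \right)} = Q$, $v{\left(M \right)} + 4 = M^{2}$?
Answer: $11316$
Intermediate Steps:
$v{\left(M \right)} = -4 + M^{2}$
$R{\left(t,n \right)} = 4 n$
$\left(7 + v{\left(15 \right)}\right) + R{\left(20,-22 \right)} \left(-126\right) = \left(7 - \left(4 - 15^{2}\right)\right) + 4 \left(-22\right) \left(-126\right) = \left(7 + \left(-4 + 225\right)\right) - -11088 = \left(7 + 221\right) + 11088 = 228 + 11088 = 11316$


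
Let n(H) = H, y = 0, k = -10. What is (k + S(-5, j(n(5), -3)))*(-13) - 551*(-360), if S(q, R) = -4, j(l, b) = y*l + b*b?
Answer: 198542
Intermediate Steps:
j(l, b) = b² (j(l, b) = 0*l + b*b = 0 + b² = b²)
(k + S(-5, j(n(5), -3)))*(-13) - 551*(-360) = (-10 - 4)*(-13) - 551*(-360) = -14*(-13) + 198360 = 182 + 198360 = 198542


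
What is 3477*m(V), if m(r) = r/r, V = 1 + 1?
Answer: 3477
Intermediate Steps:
V = 2
m(r) = 1
3477*m(V) = 3477*1 = 3477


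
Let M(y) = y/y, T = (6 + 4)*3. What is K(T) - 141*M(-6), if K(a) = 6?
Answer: -135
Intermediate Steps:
T = 30 (T = 10*3 = 30)
M(y) = 1
K(T) - 141*M(-6) = 6 - 141*1 = 6 - 141 = -135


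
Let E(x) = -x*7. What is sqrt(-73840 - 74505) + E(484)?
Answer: -3388 + I*sqrt(148345) ≈ -3388.0 + 385.16*I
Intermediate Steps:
E(x) = -7*x
sqrt(-73840 - 74505) + E(484) = sqrt(-73840 - 74505) - 7*484 = sqrt(-148345) - 3388 = I*sqrt(148345) - 3388 = -3388 + I*sqrt(148345)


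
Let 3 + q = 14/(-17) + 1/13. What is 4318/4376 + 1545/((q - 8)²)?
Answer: 44913753551/3686351152 ≈ 12.184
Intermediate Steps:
q = -828/221 (q = -3 + (14/(-17) + 1/13) = -3 + (14*(-1/17) + 1*(1/13)) = -3 + (-14/17 + 1/13) = -3 - 165/221 = -828/221 ≈ -3.7466)
4318/4376 + 1545/((q - 8)²) = 4318/4376 + 1545/((-828/221 - 8)²) = 4318*(1/4376) + 1545/((-2596/221)²) = 2159/2188 + 1545/(6739216/48841) = 2159/2188 + 1545*(48841/6739216) = 2159/2188 + 75459345/6739216 = 44913753551/3686351152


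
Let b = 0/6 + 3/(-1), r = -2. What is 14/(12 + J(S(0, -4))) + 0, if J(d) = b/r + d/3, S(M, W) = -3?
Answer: 28/25 ≈ 1.1200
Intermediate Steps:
b = -3 (b = 0*(1/6) + 3*(-1) = 0 - 3 = -3)
J(d) = 3/2 + d/3 (J(d) = -3/(-2) + d/3 = -3*(-1/2) + d*(1/3) = 3/2 + d/3)
14/(12 + J(S(0, -4))) + 0 = 14/(12 + (3/2 + (1/3)*(-3))) + 0 = 14/(12 + (3/2 - 1)) + 0 = 14/(12 + 1/2) + 0 = 14/(25/2) + 0 = 14*(2/25) + 0 = 28/25 + 0 = 28/25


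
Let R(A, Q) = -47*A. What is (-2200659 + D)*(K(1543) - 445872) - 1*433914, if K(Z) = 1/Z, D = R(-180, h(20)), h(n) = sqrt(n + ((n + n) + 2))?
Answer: 1508189483629203/1543 ≈ 9.7744e+11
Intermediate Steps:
h(n) = sqrt(2 + 3*n) (h(n) = sqrt(n + (2*n + 2)) = sqrt(n + (2 + 2*n)) = sqrt(2 + 3*n))
D = 8460 (D = -47*(-180) = 8460)
(-2200659 + D)*(K(1543) - 445872) - 1*433914 = (-2200659 + 8460)*(1/1543 - 445872) - 1*433914 = -2192199*(1/1543 - 445872) - 433914 = -2192199*(-687980495/1543) - 433914 = 1508190153158505/1543 - 433914 = 1508189483629203/1543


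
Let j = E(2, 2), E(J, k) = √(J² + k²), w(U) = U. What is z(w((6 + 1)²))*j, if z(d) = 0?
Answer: 0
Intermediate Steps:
j = 2*√2 (j = √(2² + 2²) = √(4 + 4) = √8 = 2*√2 ≈ 2.8284)
z(w((6 + 1)²))*j = 0*(2*√2) = 0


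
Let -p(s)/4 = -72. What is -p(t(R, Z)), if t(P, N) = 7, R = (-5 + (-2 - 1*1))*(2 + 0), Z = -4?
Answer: -288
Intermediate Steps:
R = -16 (R = (-5 + (-2 - 1))*2 = (-5 - 3)*2 = -8*2 = -16)
p(s) = 288 (p(s) = -4*(-72) = 288)
-p(t(R, Z)) = -1*288 = -288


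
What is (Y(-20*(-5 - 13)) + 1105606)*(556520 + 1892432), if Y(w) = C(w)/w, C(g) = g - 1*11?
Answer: 121841027956571/45 ≈ 2.7076e+12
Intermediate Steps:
C(g) = -11 + g (C(g) = g - 11 = -11 + g)
Y(w) = (-11 + w)/w
(Y(-20*(-5 - 13)) + 1105606)*(556520 + 1892432) = ((-11 - 20*(-5 - 13))/((-20*(-5 - 13))) + 1105606)*(556520 + 1892432) = ((-11 - 20*(-18))/((-20*(-18))) + 1105606)*2448952 = ((-11 + 360)/360 + 1105606)*2448952 = ((1/360)*349 + 1105606)*2448952 = (349/360 + 1105606)*2448952 = (398018509/360)*2448952 = 121841027956571/45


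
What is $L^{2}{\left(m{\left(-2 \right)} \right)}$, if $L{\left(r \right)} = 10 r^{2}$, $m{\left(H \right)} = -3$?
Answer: $8100$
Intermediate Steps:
$L^{2}{\left(m{\left(-2 \right)} \right)} = \left(10 \left(-3\right)^{2}\right)^{2} = \left(10 \cdot 9\right)^{2} = 90^{2} = 8100$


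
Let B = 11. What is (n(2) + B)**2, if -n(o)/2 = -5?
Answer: 441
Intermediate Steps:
n(o) = 10 (n(o) = -2*(-5) = 10)
(n(2) + B)**2 = (10 + 11)**2 = 21**2 = 441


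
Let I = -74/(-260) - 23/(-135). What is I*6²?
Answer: 3194/195 ≈ 16.379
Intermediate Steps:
I = 1597/3510 (I = -74*(-1/260) - 23*(-1/135) = 37/130 + 23/135 = 1597/3510 ≈ 0.45499)
I*6² = (1597/3510)*6² = (1597/3510)*36 = 3194/195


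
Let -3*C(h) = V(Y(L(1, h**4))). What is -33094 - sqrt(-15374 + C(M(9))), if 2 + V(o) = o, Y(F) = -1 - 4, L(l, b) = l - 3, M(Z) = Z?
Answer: -33094 - I*sqrt(138345)/3 ≈ -33094.0 - 123.98*I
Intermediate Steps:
L(l, b) = -3 + l
Y(F) = -5
V(o) = -2 + o
C(h) = 7/3 (C(h) = -(-2 - 5)/3 = -1/3*(-7) = 7/3)
-33094 - sqrt(-15374 + C(M(9))) = -33094 - sqrt(-15374 + 7/3) = -33094 - sqrt(-46115/3) = -33094 - I*sqrt(138345)/3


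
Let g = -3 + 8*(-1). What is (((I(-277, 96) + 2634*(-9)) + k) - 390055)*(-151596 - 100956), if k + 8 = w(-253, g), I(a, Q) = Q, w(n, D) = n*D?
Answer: 103771091280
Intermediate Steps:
g = -11 (g = -3 - 8 = -11)
w(n, D) = D*n
k = 2775 (k = -8 - 11*(-253) = -8 + 2783 = 2775)
(((I(-277, 96) + 2634*(-9)) + k) - 390055)*(-151596 - 100956) = (((96 + 2634*(-9)) + 2775) - 390055)*(-151596 - 100956) = (((96 - 23706) + 2775) - 390055)*(-252552) = ((-23610 + 2775) - 390055)*(-252552) = (-20835 - 390055)*(-252552) = -410890*(-252552) = 103771091280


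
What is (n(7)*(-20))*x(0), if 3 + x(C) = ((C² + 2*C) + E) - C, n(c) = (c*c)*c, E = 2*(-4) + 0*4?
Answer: 75460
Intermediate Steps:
E = -8 (E = -8 + 0 = -8)
n(c) = c³ (n(c) = c²*c = c³)
x(C) = -11 + C + C² (x(C) = -3 + (((C² + 2*C) - 8) - C) = -3 + ((-8 + C² + 2*C) - C) = -3 + (-8 + C + C²) = -11 + C + C²)
(n(7)*(-20))*x(0) = (7³*(-20))*(-11 + 0 + 0²) = (343*(-20))*(-11 + 0 + 0) = -6860*(-11) = 75460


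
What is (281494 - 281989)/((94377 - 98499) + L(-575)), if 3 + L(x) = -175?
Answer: 99/860 ≈ 0.11512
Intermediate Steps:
L(x) = -178 (L(x) = -3 - 175 = -178)
(281494 - 281989)/((94377 - 98499) + L(-575)) = (281494 - 281989)/((94377 - 98499) - 178) = -495/(-4122 - 178) = -495/(-4300) = -495*(-1/4300) = 99/860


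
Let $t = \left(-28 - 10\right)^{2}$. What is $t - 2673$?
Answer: $-1229$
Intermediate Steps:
$t = 1444$ ($t = \left(-38\right)^{2} = 1444$)
$t - 2673 = 1444 - 2673 = -1229$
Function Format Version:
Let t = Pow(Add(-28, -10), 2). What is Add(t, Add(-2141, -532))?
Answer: -1229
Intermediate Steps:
t = 1444 (t = Pow(-38, 2) = 1444)
Add(t, Add(-2141, -532)) = Add(1444, Add(-2141, -532)) = Add(1444, -2673) = -1229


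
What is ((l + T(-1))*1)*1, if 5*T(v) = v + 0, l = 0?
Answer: -⅕ ≈ -0.20000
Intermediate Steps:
T(v) = v/5 (T(v) = (v + 0)/5 = v/5)
((l + T(-1))*1)*1 = ((0 + (⅕)*(-1))*1)*1 = ((0 - ⅕)*1)*1 = -⅕*1*1 = -⅕*1 = -⅕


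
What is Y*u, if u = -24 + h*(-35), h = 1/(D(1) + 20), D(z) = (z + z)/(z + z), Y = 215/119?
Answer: -2365/51 ≈ -46.373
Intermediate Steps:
Y = 215/119 (Y = 215*(1/119) = 215/119 ≈ 1.8067)
D(z) = 1 (D(z) = (2*z)/((2*z)) = (2*z)*(1/(2*z)) = 1)
h = 1/21 (h = 1/(1 + 20) = 1/21 ≈ 0.047619)
u = -77/3 (u = -24 + (1/21)*(-35) = -24 - 5/3 = -77/3 ≈ -25.667)
Y*u = (215/119)*(-77/3) = -2365/51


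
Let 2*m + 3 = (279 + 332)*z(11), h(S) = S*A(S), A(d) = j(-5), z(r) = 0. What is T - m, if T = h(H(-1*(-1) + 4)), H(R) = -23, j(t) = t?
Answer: 233/2 ≈ 116.50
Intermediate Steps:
A(d) = -5
h(S) = -5*S (h(S) = S*(-5) = -5*S)
m = -3/2 (m = -3/2 + ((279 + 332)*0)/2 = -3/2 + (611*0)/2 = -3/2 + (1/2)*0 = -3/2 + 0 = -3/2 ≈ -1.5000)
T = 115 (T = -5*(-23) = 115)
T - m = 115 - 1*(-3/2) = 115 + 3/2 = 233/2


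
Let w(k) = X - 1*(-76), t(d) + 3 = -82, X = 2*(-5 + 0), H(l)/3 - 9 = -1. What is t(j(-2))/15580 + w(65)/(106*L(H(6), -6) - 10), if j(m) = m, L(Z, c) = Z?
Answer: 81289/3947972 ≈ 0.020590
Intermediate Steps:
H(l) = 24 (H(l) = 27 + 3*(-1) = 27 - 3 = 24)
X = -10 (X = 2*(-5) = -10)
t(d) = -85 (t(d) = -3 - 82 = -85)
w(k) = 66 (w(k) = -10 - 1*(-76) = -10 + 76 = 66)
t(j(-2))/15580 + w(65)/(106*L(H(6), -6) - 10) = -85/15580 + 66/(106*24 - 10) = -85*1/15580 + 66/(2544 - 10) = -17/3116 + 66/2534 = -17/3116 + 66*(1/2534) = -17/3116 + 33/1267 = 81289/3947972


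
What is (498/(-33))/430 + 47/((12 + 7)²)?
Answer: 81192/853765 ≈ 0.095099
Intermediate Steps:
(498/(-33))/430 + 47/((12 + 7)²) = (498*(-1/33))*(1/430) + 47/(19²) = -166/11*1/430 + 47/361 = -83/2365 + 47*(1/361) = -83/2365 + 47/361 = 81192/853765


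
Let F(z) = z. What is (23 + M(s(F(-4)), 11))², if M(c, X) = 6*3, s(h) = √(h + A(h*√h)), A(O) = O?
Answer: 1681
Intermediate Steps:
s(h) = √(h + h^(3/2)) (s(h) = √(h + h*√h) = √(h + h^(3/2)))
M(c, X) = 18
(23 + M(s(F(-4)), 11))² = (23 + 18)² = 41² = 1681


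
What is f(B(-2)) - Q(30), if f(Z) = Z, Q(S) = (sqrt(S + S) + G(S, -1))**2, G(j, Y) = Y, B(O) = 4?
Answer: -57 + 4*sqrt(15) ≈ -41.508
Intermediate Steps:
Q(S) = (-1 + sqrt(2)*sqrt(S))**2 (Q(S) = (sqrt(S + S) - 1)**2 = (sqrt(2*S) - 1)**2 = (sqrt(2)*sqrt(S) - 1)**2 = (-1 + sqrt(2)*sqrt(S))**2)
f(B(-2)) - Q(30) = 4 - (-1 + sqrt(2)*sqrt(30))**2 = 4 - (-1 + 2*sqrt(15))**2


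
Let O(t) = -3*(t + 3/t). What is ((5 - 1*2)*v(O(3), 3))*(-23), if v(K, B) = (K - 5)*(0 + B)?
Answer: 3519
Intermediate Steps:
O(t) = -9/t - 3*t
v(K, B) = B*(-5 + K) (v(K, B) = (-5 + K)*B = B*(-5 + K))
((5 - 1*2)*v(O(3), 3))*(-23) = ((5 - 1*2)*(3*(-5 + (-9/3 - 3*3))))*(-23) = ((5 - 2)*(3*(-5 + (-9*1/3 - 9))))*(-23) = (3*(3*(-5 + (-3 - 9))))*(-23) = (3*(3*(-5 - 12)))*(-23) = (3*(3*(-17)))*(-23) = (3*(-51))*(-23) = -153*(-23) = 3519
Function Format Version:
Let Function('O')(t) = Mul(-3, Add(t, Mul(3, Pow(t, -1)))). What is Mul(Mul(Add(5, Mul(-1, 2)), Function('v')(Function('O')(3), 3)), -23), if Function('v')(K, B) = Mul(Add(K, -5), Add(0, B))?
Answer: 3519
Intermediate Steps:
Function('O')(t) = Add(Mul(-9, Pow(t, -1)), Mul(-3, t))
Function('v')(K, B) = Mul(B, Add(-5, K)) (Function('v')(K, B) = Mul(Add(-5, K), B) = Mul(B, Add(-5, K)))
Mul(Mul(Add(5, Mul(-1, 2)), Function('v')(Function('O')(3), 3)), -23) = Mul(Mul(Add(5, Mul(-1, 2)), Mul(3, Add(-5, Add(Mul(-9, Pow(3, -1)), Mul(-3, 3))))), -23) = Mul(Mul(Add(5, -2), Mul(3, Add(-5, Add(Mul(-9, Rational(1, 3)), -9)))), -23) = Mul(Mul(3, Mul(3, Add(-5, Add(-3, -9)))), -23) = Mul(Mul(3, Mul(3, Add(-5, -12))), -23) = Mul(Mul(3, Mul(3, -17)), -23) = Mul(Mul(3, -51), -23) = Mul(-153, -23) = 3519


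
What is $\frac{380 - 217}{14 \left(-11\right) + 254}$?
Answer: $\frac{163}{100} \approx 1.63$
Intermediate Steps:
$\frac{380 - 217}{14 \left(-11\right) + 254} = \frac{163}{-154 + 254} = \frac{163}{100}$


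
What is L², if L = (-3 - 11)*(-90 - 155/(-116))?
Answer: 5183280025/3364 ≈ 1.5408e+6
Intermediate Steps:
L = 71995/58 (L = -14*(-90 - 155*(-1/116)) = -14*(-90 + 155/116) = -14*(-10285/116) = 71995/58 ≈ 1241.3)
L² = (71995/58)² = 5183280025/3364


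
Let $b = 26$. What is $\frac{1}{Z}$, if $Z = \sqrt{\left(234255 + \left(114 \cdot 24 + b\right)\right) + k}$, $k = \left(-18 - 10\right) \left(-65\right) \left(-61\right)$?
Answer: $\frac{\sqrt{125997}}{125997} \approx 0.0028172$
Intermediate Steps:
$k = -111020$ ($k = \left(-28\right) \left(-65\right) \left(-61\right) = 1820 \left(-61\right) = -111020$)
$Z = \sqrt{125997}$ ($Z = \sqrt{\left(234255 + \left(114 \cdot 24 + 26\right)\right) - 111020} = \sqrt{\left(234255 + \left(2736 + 26\right)\right) - 111020} = \sqrt{\left(234255 + 2762\right) - 111020} = \sqrt{237017 - 111020} = \sqrt{125997} \approx 354.96$)
$\frac{1}{Z} = \frac{1}{\sqrt{125997}} = \frac{\sqrt{125997}}{125997}$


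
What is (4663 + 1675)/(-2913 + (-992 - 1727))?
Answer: -3169/2816 ≈ -1.1254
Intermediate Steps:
(4663 + 1675)/(-2913 + (-992 - 1727)) = 6338/(-2913 - 2719) = 6338/(-5632) = 6338*(-1/5632) = -3169/2816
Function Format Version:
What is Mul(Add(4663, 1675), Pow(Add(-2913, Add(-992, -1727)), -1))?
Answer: Rational(-3169, 2816) ≈ -1.1254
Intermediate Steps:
Mul(Add(4663, 1675), Pow(Add(-2913, Add(-992, -1727)), -1)) = Mul(6338, Pow(Add(-2913, -2719), -1)) = Mul(6338, Pow(-5632, -1)) = Mul(6338, Rational(-1, 5632)) = Rational(-3169, 2816)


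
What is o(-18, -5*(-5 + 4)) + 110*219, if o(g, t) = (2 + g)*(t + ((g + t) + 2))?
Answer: 24186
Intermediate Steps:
o(g, t) = (2 + g)*(2 + g + 2*t) (o(g, t) = (2 + g)*(t + (2 + g + t)) = (2 + g)*(2 + g + 2*t))
o(-18, -5*(-5 + 4)) + 110*219 = (4 + (-18)**2 + 4*(-18) + 4*(-5*(-5 + 4)) + 2*(-18)*(-5*(-5 + 4))) + 110*219 = (4 + 324 - 72 + 4*(-5*(-1)) + 2*(-18)*(-5*(-1))) + 24090 = (4 + 324 - 72 + 4*5 + 2*(-18)*5) + 24090 = (4 + 324 - 72 + 20 - 180) + 24090 = 96 + 24090 = 24186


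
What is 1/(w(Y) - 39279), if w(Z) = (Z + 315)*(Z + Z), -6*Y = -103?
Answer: -18/501743 ≈ -3.5875e-5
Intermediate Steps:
Y = 103/6 (Y = -1/6*(-103) = 103/6 ≈ 17.167)
w(Z) = 2*Z*(315 + Z) (w(Z) = (315 + Z)*(2*Z) = 2*Z*(315 + Z))
1/(w(Y) - 39279) = 1/(2*(103/6)*(315 + 103/6) - 39279) = 1/(2*(103/6)*(1993/6) - 39279) = 1/(205279/18 - 39279) = 1/(-501743/18) = -18/501743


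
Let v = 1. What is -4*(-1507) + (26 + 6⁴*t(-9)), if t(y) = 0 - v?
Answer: 4758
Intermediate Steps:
t(y) = -1 (t(y) = 0 - 1*1 = 0 - 1 = -1)
-4*(-1507) + (26 + 6⁴*t(-9)) = -4*(-1507) + (26 + 6⁴*(-1)) = 6028 + (26 + 1296*(-1)) = 6028 + (26 - 1296) = 6028 - 1270 = 4758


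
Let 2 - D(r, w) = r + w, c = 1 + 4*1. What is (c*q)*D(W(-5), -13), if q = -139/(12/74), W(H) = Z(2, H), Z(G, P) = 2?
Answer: -334295/6 ≈ -55716.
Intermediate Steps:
W(H) = 2
c = 5 (c = 1 + 4 = 5)
q = -5143/6 (q = -139/(12*(1/74)) = -139/6/37 = -139*37/6 = -5143/6 ≈ -857.17)
D(r, w) = 2 - r - w (D(r, w) = 2 - (r + w) = 2 + (-r - w) = 2 - r - w)
(c*q)*D(W(-5), -13) = (5*(-5143/6))*(2 - 1*2 - 1*(-13)) = -25715*(2 - 2 + 13)/6 = -25715/6*13 = -334295/6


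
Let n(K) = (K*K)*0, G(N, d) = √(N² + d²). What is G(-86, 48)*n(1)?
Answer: 0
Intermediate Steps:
n(K) = 0 (n(K) = K²*0 = 0)
G(-86, 48)*n(1) = √((-86)² + 48²)*0 = √(7396 + 2304)*0 = √9700*0 = (10*√97)*0 = 0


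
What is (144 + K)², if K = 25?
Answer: 28561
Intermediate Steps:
(144 + K)² = (144 + 25)² = 169² = 28561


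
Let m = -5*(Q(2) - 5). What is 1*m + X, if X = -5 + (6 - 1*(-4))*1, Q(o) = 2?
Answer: 20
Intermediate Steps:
X = 5 (X = -5 + (6 + 4)*1 = -5 + 10*1 = -5 + 10 = 5)
m = 15 (m = -5*(2 - 5) = -5*(-3) = 15)
1*m + X = 1*15 + 5 = 15 + 5 = 20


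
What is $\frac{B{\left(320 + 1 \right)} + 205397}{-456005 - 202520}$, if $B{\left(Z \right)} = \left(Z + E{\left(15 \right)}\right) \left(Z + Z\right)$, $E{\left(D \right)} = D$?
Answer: $- \frac{421109}{658525} \approx -0.63947$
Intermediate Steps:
$B{\left(Z \right)} = 2 Z \left(15 + Z\right)$ ($B{\left(Z \right)} = \left(Z + 15\right) \left(Z + Z\right) = \left(15 + Z\right) 2 Z = 2 Z \left(15 + Z\right)$)
$\frac{B{\left(320 + 1 \right)} + 205397}{-456005 - 202520} = \frac{2 \left(320 + 1\right) \left(15 + \left(320 + 1\right)\right) + 205397}{-456005 - 202520} = \frac{2 \cdot 321 \left(15 + 321\right) + 205397}{-658525} = \left(2 \cdot 321 \cdot 336 + 205397\right) \left(- \frac{1}{658525}\right) = \left(215712 + 205397\right) \left(- \frac{1}{658525}\right) = 421109 \left(- \frac{1}{658525}\right) = - \frac{421109}{658525}$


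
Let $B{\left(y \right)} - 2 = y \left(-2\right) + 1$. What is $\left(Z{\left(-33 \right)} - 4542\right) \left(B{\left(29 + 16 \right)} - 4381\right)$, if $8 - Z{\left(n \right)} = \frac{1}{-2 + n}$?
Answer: $\frac{709022452}{35} \approx 2.0258 \cdot 10^{7}$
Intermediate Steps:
$B{\left(y \right)} = 3 - 2 y$ ($B{\left(y \right)} = 2 + \left(y \left(-2\right) + 1\right) = 2 - \left(-1 + 2 y\right) = 3 - 2 y$)
$Z{\left(n \right)} = 8 - \frac{1}{-2 + n}$
$\left(Z{\left(-33 \right)} - 4542\right) \left(B{\left(29 + 16 \right)} - 4381\right) = \left(\frac{-17 + 8 \left(-33\right)}{-2 - 33} - 4542\right) \left(\left(3 - 2 \left(29 + 16\right)\right) - 4381\right) = \left(\frac{-17 - 264}{-35} - 4542\right) \left(\left(3 - 90\right) - 4381\right) = \left(\left(- \frac{1}{35}\right) \left(-281\right) - 4542\right) \left(\left(3 - 90\right) - 4381\right) = \left(\frac{281}{35} - 4542\right) \left(-87 - 4381\right) = \left(- \frac{158689}{35}\right) \left(-4468\right) = \frac{709022452}{35}$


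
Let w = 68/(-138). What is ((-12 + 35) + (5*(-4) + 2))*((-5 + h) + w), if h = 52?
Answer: 16045/69 ≈ 232.54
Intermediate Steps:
w = -34/69 (w = 68*(-1/138) = -34/69 ≈ -0.49275)
((-12 + 35) + (5*(-4) + 2))*((-5 + h) + w) = ((-12 + 35) + (5*(-4) + 2))*((-5 + 52) - 34/69) = (23 + (-20 + 2))*(47 - 34/69) = (23 - 18)*(3209/69) = 5*(3209/69) = 16045/69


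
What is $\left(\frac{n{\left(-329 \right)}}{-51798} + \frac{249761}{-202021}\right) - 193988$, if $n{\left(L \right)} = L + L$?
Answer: $- \frac{1014979140918682}{5232141879} \approx -1.9399 \cdot 10^{5}$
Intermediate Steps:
$n{\left(L \right)} = 2 L$
$\left(\frac{n{\left(-329 \right)}}{-51798} + \frac{249761}{-202021}\right) - 193988 = \left(\frac{2 \left(-329\right)}{-51798} + \frac{249761}{-202021}\right) - 193988 = \left(\left(-658\right) \left(- \frac{1}{51798}\right) + 249761 \left(- \frac{1}{202021}\right)\right) - 193988 = \left(\frac{329}{25899} - \frac{249761}{202021}\right) - 193988 = - \frac{6402095230}{5232141879} - 193988 = - \frac{1014979140918682}{5232141879}$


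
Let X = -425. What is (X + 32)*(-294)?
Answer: 115542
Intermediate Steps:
(X + 32)*(-294) = (-425 + 32)*(-294) = -393*(-294) = 115542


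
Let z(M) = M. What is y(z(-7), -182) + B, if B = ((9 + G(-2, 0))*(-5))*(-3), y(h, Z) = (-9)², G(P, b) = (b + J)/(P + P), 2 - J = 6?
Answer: 231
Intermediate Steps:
J = -4 (J = 2 - 1*6 = 2 - 6 = -4)
G(P, b) = (-4 + b)/(2*P) (G(P, b) = (b - 4)/(P + P) = (-4 + b)/((2*P)) = (-4 + b)*(1/(2*P)) = (-4 + b)/(2*P))
y(h, Z) = 81
B = 150 (B = ((9 + (½)*(-4 + 0)/(-2))*(-5))*(-3) = ((9 + (½)*(-½)*(-4))*(-5))*(-3) = ((9 + 1)*(-5))*(-3) = (10*(-5))*(-3) = -50*(-3) = 150)
y(z(-7), -182) + B = 81 + 150 = 231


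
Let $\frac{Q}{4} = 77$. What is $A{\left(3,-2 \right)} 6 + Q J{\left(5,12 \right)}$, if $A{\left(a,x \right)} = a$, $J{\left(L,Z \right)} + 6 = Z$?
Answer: $1866$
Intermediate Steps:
$J{\left(L,Z \right)} = -6 + Z$
$Q = 308$ ($Q = 4 \cdot 77 = 308$)
$A{\left(3,-2 \right)} 6 + Q J{\left(5,12 \right)} = 3 \cdot 6 + 308 \left(-6 + 12\right) = 18 + 308 \cdot 6 = 18 + 1848 = 1866$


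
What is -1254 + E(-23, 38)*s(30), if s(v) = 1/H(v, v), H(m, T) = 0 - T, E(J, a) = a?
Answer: -18829/15 ≈ -1255.3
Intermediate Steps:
H(m, T) = -T
s(v) = -1/v (s(v) = 1/(-v) = -1/v)
-1254 + E(-23, 38)*s(30) = -1254 + 38*(-1/30) = -1254 - 19/15 = -18829/15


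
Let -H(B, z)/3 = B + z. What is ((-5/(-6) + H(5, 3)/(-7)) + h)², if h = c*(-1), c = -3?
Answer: 93025/1764 ≈ 52.735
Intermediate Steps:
H(B, z) = -3*B - 3*z (H(B, z) = -3*(B + z) = -3*B - 3*z)
h = 3 (h = -3*(-1) = 3)
((-5/(-6) + H(5, 3)/(-7)) + h)² = ((-5/(-6) + (-3*5 - 3*3)/(-7)) + 3)² = ((-5*(-⅙) + (-15 - 9)*(-⅐)) + 3)² = ((⅚ - 24*(-⅐)) + 3)² = ((⅚ + 24/7) + 3)² = (179/42 + 3)² = (305/42)² = 93025/1764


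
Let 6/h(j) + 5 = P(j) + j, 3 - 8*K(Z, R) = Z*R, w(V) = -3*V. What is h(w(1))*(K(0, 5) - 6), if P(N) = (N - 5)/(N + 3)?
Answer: 0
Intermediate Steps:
K(Z, R) = 3/8 - R*Z/8 (K(Z, R) = 3/8 - Z*R/8 = 3/8 - R*Z/8)
P(N) = (-5 + N)/(3 + N)
h(j) = 6/(-5 + j + (-5 + j)/(3 + j)) (h(j) = 6/(-5 + ((-5 + j)/(3 + j) + j)) = 6/(-5 + (j + (-5 + j)/(3 + j))) = 6/(-5 + j + (-5 + j)/(3 + j)))
h(w(1))*(K(0, 5) - 6) = (6*(3 - 3*1)/(-20 + (-3*1)**2 - (-3)))*((3/8 - 1/8*5*0) - 6) = (6*(3 - 3)/(-20 + (-3)**2 - 1*(-3)))*((3/8 + 0) - 6) = (6*0/(-20 + 9 + 3))*(3/8 - 6) = (6*0/(-8))*(-45/8) = (6*(-1/8)*0)*(-45/8) = 0*(-45/8) = 0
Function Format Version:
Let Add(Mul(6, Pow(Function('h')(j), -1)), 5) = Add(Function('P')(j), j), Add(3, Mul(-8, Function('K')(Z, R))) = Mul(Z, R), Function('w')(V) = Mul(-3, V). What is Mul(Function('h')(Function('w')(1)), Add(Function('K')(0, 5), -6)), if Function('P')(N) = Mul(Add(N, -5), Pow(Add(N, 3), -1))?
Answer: 0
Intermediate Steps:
Function('K')(Z, R) = Add(Rational(3, 8), Mul(Rational(-1, 8), R, Z)) (Function('K')(Z, R) = Add(Rational(3, 8), Mul(Rational(-1, 8), Mul(Z, R))) = Add(Rational(3, 8), Mul(Rational(-1, 8), Mul(R, Z))) = Add(Rational(3, 8), Mul(Rational(-1, 8), R, Z)))
Function('P')(N) = Mul(Pow(Add(3, N), -1), Add(-5, N)) (Function('P')(N) = Mul(Add(-5, N), Pow(Add(3, N), -1)) = Mul(Pow(Add(3, N), -1), Add(-5, N)))
Function('h')(j) = Mul(6, Pow(Add(-5, j, Mul(Pow(Add(3, j), -1), Add(-5, j))), -1)) (Function('h')(j) = Mul(6, Pow(Add(-5, Add(Mul(Pow(Add(3, j), -1), Add(-5, j)), j)), -1)) = Mul(6, Pow(Add(-5, Add(j, Mul(Pow(Add(3, j), -1), Add(-5, j)))), -1)) = Mul(6, Pow(Add(-5, j, Mul(Pow(Add(3, j), -1), Add(-5, j))), -1)))
Mul(Function('h')(Function('w')(1)), Add(Function('K')(0, 5), -6)) = Mul(Mul(6, Pow(Add(-20, Pow(Mul(-3, 1), 2), Mul(-1, Mul(-3, 1))), -1), Add(3, Mul(-3, 1))), Add(Add(Rational(3, 8), Mul(Rational(-1, 8), 5, 0)), -6)) = Mul(Mul(6, Pow(Add(-20, Pow(-3, 2), Mul(-1, -3)), -1), Add(3, -3)), Add(Add(Rational(3, 8), 0), -6)) = Mul(Mul(6, Pow(Add(-20, 9, 3), -1), 0), Add(Rational(3, 8), -6)) = Mul(Mul(6, Pow(-8, -1), 0), Rational(-45, 8)) = Mul(Mul(6, Rational(-1, 8), 0), Rational(-45, 8)) = Mul(0, Rational(-45, 8)) = 0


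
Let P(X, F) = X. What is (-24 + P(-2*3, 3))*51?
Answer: -1530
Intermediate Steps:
(-24 + P(-2*3, 3))*51 = (-24 - 2*3)*51 = (-24 - 6)*51 = -30*51 = -1530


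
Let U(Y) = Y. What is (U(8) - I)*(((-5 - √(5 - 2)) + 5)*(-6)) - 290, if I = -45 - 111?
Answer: -290 + 984*√3 ≈ 1414.3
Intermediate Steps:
I = -156
(U(8) - I)*(((-5 - √(5 - 2)) + 5)*(-6)) - 290 = (8 - 1*(-156))*(((-5 - √(5 - 2)) + 5)*(-6)) - 290 = (8 + 156)*(((-5 - √3) + 5)*(-6)) - 290 = 164*(-√3*(-6)) - 290 = 164*(6*√3) - 290 = 984*√3 - 290 = -290 + 984*√3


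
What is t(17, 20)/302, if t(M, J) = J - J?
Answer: 0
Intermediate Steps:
t(M, J) = 0
t(17, 20)/302 = 0/302 = 0*(1/302) = 0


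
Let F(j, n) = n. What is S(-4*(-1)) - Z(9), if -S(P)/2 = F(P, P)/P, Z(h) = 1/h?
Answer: -19/9 ≈ -2.1111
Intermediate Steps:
S(P) = -2 (S(P) = -2*P/P = -2*1 = -2)
S(-4*(-1)) - Z(9) = -2 - 1/9 = -2 - 1*⅑ = -2 - ⅑ = -19/9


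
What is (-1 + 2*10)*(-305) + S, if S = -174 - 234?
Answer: -6203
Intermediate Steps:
S = -408
(-1 + 2*10)*(-305) + S = (-1 + 2*10)*(-305) - 408 = (-1 + 20)*(-305) - 408 = 19*(-305) - 408 = -5795 - 408 = -6203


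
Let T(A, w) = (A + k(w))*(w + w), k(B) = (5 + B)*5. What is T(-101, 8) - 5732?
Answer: -6308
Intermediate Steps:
k(B) = 25 + 5*B
T(A, w) = 2*w*(25 + A + 5*w) (T(A, w) = (A + (25 + 5*w))*(w + w) = (25 + A + 5*w)*(2*w) = 2*w*(25 + A + 5*w))
T(-101, 8) - 5732 = 2*8*(25 - 101 + 5*8) - 5732 = 2*8*(25 - 101 + 40) - 5732 = 2*8*(-36) - 5732 = -576 - 5732 = -6308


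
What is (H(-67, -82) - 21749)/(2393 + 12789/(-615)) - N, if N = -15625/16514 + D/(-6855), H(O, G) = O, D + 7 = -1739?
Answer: -78035312169073/9175178977990 ≈ -8.5051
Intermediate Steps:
D = -1746 (D = -7 - 1739 = -1746)
N = -26091977/37734490 (N = -15625/16514 - 1746/(-6855) = -15625*1/16514 - 1746*(-1/6855) = -15625/16514 + 582/2285 = -26091977/37734490 ≈ -0.69146)
(H(-67, -82) - 21749)/(2393 + 12789/(-615)) - N = (-67 - 21749)/(2393 + 12789/(-615)) - 1*(-26091977/37734490) = -21816/(2393 + 12789*(-1/615)) + 26091977/37734490 = -21816/(2393 - 4263/205) + 26091977/37734490 = -21816/486302/205 + 26091977/37734490 = -21816*205/486302 + 26091977/37734490 = -2236140/243151 + 26091977/37734490 = -78035312169073/9175178977990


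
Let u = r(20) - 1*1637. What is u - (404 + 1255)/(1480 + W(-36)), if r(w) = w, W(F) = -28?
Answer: -783181/484 ≈ -1618.1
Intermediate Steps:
u = -1617 (u = 20 - 1*1637 = 20 - 1637 = -1617)
u - (404 + 1255)/(1480 + W(-36)) = -1617 - (404 + 1255)/(1480 - 28) = -1617 - 1659/1452 = -1617 - 1*553/484 = -1617 - 553/484 = -783181/484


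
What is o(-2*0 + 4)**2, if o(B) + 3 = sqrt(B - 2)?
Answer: (3 - sqrt(2))**2 ≈ 2.5147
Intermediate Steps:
o(B) = -3 + sqrt(-2 + B) (o(B) = -3 + sqrt(B - 2) = -3 + sqrt(-2 + B))
o(-2*0 + 4)**2 = (-3 + sqrt(-2 + (-2*0 + 4)))**2 = (-3 + sqrt(-2 + (0 + 4)))**2 = (-3 + sqrt(-2 + 4))**2 = (-3 + sqrt(2))**2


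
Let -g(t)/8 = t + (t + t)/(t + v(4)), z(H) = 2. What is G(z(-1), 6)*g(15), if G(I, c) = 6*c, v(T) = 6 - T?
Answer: -82080/17 ≈ -4828.2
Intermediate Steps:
g(t) = -8*t - 16*t/(2 + t) (g(t) = -8*(t + (t + t)/(t + (6 - 1*4))) = -8*(t + (2*t)/(t + (6 - 4))) = -8*(t + (2*t)/(t + 2)) = -8*(t + (2*t)/(2 + t)) = -8*(t + 2*t/(2 + t)) = -8*t - 16*t/(2 + t))
G(z(-1), 6)*g(15) = (6*6)*(-8*15*(4 + 15)/(2 + 15)) = 36*(-8*15*19/17) = 36*(-8*15*1/17*19) = 36*(-2280/17) = -82080/17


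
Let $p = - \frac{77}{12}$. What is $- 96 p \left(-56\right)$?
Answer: $-34496$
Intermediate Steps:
$p = - \frac{77}{12}$ ($p = \left(-77\right) \frac{1}{12} = - \frac{77}{12} \approx -6.4167$)
$- 96 p \left(-56\right) = \left(-96\right) \left(- \frac{77}{12}\right) \left(-56\right) = 616 \left(-56\right) = -34496$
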